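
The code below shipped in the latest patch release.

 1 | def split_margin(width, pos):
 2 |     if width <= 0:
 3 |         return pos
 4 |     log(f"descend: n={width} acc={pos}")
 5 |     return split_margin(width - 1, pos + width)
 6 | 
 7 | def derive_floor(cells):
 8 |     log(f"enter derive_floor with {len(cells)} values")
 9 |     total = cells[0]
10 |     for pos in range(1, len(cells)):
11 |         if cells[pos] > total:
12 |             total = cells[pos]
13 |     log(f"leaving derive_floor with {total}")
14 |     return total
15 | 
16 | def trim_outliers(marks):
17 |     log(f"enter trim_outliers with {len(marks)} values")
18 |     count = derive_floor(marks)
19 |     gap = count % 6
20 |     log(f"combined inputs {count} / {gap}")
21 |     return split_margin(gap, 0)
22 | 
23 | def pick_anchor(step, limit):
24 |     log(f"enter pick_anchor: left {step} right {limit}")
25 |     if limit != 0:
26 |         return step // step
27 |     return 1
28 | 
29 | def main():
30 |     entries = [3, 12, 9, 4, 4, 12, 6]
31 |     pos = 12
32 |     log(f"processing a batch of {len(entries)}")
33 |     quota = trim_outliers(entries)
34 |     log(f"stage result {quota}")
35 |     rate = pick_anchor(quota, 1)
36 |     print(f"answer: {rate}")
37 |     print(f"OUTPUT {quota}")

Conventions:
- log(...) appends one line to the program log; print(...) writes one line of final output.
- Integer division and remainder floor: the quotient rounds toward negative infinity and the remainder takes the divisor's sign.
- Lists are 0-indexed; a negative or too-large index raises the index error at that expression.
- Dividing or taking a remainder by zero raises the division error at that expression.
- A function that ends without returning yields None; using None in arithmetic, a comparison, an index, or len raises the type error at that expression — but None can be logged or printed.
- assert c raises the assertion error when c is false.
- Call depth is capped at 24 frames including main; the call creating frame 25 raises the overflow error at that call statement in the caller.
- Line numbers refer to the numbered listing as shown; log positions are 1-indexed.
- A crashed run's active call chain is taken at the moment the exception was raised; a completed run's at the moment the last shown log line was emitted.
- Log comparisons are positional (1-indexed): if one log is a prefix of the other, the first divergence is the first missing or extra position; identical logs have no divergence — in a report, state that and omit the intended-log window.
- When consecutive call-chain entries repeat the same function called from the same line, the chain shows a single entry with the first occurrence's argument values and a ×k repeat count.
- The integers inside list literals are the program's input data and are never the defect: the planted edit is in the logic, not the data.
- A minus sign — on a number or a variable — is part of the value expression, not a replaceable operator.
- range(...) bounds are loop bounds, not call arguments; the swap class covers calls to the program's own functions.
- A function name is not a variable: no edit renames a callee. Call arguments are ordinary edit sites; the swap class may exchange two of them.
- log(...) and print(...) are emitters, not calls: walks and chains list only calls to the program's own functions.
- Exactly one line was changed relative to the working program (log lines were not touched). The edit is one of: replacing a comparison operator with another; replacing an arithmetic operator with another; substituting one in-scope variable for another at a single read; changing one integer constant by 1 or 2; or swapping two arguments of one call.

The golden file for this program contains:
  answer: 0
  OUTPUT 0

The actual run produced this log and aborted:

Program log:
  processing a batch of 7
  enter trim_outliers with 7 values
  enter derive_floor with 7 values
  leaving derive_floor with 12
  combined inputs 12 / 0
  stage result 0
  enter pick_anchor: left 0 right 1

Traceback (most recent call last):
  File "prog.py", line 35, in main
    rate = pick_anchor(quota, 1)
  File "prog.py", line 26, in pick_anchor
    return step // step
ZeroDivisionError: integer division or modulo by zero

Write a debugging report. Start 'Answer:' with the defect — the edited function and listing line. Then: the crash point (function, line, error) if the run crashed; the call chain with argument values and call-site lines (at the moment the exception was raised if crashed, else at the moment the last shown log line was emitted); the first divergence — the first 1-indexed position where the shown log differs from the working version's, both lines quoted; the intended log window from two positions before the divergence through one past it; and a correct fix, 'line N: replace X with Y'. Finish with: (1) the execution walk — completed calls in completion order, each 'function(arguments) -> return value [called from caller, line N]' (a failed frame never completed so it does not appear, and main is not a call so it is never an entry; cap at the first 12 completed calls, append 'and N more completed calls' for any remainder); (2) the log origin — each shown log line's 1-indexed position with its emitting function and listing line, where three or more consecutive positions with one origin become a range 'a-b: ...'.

Answer: the defect is in pick_anchor at line 26.
Key observation: The logs agree in full; the defect surfaces as the crash itself.
Crash: pick_anchor, line 26, ZeroDivisionError.
Call chain: main -> pick_anchor(0, 1) (called at line 35).
First divergence: none (the log streams are identical).
Execution walk:
  derive_floor([3, 12, 9, 4, 4, 12, 6]) -> 12  [called from trim_outliers, line 18]
  split_margin(0, 0) -> 0  [called from trim_outliers, line 21]
  trim_outliers([3, 12, 9, 4, 4, 12, 6]) -> 0  [called from main, line 33]
Log origin:
  1: emitted by main (line 32)
  2: emitted by trim_outliers (line 17)
  3: emitted by derive_floor (line 8)
  4: emitted by derive_floor (line 13)
  5: emitted by trim_outliers (line 20)
  6: emitted by main (line 34)
  7: emitted by pick_anchor (line 24)
A correct fix: line 26: replace `step // step` with `step // limit`.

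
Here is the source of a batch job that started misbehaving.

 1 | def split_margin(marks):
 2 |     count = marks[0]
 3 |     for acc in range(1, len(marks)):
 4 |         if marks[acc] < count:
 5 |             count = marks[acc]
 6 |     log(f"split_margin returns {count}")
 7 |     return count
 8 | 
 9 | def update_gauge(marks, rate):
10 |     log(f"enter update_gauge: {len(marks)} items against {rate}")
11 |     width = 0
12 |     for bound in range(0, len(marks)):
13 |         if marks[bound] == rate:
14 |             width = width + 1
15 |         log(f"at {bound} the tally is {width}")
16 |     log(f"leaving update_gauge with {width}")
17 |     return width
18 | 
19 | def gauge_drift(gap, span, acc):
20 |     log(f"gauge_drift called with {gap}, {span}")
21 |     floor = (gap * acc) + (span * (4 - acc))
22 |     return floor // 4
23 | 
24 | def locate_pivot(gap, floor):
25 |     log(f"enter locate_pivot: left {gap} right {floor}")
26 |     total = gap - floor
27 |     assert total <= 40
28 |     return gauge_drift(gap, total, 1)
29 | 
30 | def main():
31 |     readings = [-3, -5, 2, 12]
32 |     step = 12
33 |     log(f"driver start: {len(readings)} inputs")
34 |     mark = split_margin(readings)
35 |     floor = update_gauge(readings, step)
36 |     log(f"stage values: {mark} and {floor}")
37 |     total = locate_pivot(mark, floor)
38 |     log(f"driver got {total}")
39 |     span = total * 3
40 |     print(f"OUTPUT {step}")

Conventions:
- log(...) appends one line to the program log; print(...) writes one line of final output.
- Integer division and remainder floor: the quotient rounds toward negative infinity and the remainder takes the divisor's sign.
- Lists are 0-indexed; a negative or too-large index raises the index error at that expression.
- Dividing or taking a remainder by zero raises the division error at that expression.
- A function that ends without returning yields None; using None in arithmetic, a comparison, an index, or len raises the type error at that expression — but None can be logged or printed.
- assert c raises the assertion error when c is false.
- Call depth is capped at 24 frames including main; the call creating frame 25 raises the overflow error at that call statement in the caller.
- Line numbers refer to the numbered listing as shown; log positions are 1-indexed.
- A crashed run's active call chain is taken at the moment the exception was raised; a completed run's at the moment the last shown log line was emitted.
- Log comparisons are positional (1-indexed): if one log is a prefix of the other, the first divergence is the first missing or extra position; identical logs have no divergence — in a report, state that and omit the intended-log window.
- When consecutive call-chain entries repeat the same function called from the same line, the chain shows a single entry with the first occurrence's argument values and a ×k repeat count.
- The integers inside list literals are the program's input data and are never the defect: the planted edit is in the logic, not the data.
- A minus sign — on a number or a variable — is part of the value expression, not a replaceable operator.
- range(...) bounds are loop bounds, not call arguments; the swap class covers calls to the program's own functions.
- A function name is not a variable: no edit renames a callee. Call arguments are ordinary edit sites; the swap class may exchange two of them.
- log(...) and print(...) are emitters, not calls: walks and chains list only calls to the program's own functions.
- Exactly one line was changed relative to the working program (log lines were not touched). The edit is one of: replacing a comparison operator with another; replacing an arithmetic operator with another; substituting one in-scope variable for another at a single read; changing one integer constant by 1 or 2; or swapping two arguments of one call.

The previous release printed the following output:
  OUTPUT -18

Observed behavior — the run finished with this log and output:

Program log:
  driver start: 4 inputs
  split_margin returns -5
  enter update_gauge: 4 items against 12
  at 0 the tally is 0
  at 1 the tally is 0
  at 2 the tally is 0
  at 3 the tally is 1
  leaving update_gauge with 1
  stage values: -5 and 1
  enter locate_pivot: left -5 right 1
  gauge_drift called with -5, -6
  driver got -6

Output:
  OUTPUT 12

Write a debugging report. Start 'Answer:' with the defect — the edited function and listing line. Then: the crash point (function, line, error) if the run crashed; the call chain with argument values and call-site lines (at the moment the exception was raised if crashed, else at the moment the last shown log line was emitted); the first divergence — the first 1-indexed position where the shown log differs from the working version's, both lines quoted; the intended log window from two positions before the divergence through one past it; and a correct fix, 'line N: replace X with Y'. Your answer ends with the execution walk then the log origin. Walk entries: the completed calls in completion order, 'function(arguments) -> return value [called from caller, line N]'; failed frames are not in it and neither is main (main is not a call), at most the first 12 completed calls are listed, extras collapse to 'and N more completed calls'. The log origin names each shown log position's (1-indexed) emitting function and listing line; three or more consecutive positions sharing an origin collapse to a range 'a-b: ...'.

Answer: the defect is in main at line 40.
Core observation: The logs agree in full; only the final output differs.
Call chain: main.
First divergence: none — the logs agree in full.
Execution walk:
  split_margin([-3, -5, 2, 12]) -> -5  [called from main, line 34]
  update_gauge([-3, -5, 2, 12], 12) -> 1  [called from main, line 35]
  gauge_drift(-5, -6, 1) -> -6  [called from locate_pivot, line 28]
  locate_pivot(-5, 1) -> -6  [called from main, line 37]
Origin of each log line:
  1: emitted by main (line 33)
  2: emitted by split_margin (line 6)
  3: emitted by update_gauge (line 10)
  4-7: emitted by update_gauge (line 15)
  8: emitted by update_gauge (line 16)
  9: emitted by main (line 36)
  10: emitted by locate_pivot (line 25)
  11: emitted by gauge_drift (line 20)
  12: emitted by main (line 38)
A correct fix: line 40: replace `step` with `span`.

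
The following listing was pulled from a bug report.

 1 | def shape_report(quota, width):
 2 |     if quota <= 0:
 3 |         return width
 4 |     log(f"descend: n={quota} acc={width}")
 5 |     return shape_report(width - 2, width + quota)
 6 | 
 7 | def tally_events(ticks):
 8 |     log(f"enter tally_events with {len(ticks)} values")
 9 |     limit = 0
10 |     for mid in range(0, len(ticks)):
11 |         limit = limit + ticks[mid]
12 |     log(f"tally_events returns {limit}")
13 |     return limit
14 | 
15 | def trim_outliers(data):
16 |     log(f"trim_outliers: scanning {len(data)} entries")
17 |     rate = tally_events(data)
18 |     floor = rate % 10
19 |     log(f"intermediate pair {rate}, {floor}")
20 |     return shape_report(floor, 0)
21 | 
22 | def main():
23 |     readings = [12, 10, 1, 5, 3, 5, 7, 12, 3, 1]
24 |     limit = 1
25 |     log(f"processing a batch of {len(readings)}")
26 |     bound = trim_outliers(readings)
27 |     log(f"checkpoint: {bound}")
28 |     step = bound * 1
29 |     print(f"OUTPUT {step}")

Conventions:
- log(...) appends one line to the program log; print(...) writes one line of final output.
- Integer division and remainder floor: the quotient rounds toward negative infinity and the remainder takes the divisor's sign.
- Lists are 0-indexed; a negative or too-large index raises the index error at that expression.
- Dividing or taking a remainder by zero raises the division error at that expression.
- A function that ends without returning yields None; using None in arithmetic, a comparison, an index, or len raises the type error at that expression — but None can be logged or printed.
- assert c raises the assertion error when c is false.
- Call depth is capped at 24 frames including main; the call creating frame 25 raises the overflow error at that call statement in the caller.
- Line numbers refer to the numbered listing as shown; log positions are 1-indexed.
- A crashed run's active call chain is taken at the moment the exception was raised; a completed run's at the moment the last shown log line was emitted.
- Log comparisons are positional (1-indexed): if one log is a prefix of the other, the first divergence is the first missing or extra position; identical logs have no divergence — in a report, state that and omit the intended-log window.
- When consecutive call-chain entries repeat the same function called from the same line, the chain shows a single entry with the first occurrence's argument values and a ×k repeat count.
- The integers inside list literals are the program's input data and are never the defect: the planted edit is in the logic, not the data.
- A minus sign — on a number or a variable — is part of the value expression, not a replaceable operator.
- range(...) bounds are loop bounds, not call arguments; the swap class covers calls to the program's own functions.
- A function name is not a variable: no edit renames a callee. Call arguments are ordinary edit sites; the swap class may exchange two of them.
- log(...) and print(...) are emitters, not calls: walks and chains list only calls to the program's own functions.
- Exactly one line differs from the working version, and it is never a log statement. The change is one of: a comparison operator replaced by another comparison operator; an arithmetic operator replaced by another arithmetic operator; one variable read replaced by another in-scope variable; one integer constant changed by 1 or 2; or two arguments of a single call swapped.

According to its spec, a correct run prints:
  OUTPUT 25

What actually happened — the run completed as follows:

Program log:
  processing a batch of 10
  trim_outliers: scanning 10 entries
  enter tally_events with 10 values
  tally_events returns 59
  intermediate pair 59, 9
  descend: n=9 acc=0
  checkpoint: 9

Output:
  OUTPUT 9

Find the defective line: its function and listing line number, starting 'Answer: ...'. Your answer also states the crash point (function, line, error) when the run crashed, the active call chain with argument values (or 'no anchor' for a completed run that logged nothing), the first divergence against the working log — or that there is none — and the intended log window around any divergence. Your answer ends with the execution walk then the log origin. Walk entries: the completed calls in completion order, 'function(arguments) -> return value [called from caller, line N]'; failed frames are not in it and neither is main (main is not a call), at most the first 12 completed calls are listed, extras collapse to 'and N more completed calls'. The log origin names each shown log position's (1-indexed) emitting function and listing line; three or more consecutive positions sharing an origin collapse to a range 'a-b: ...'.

Answer: the defect is in shape_report at line 5.
The tell: The earliest visible damage is log position 7 — 'checkpoint: 9' rather than the intended 'descend: n=7 acc=9'.
Call chain: main.
First divergence: position 7; shown 'checkpoint: 9' vs intended 'descend: n=7 acc=9'.
Intended log window:
  5: intermediate pair 59, 9
  6: descend: n=9 acc=0
  7: descend: n=7 acc=9
  8: descend: n=5 acc=16
Execution walk:
  tally_events([12, 10, 1, 5, 3, 5, 7, 12, 3, 1]) -> 59  [called from trim_outliers, line 17]
  shape_report(-2, 9) -> 9  [called from shape_report, line 5]
  shape_report(9, 0) -> 9  [called from trim_outliers, line 20]
  trim_outliers([12, 10, 1, 5, 3, 5, 7, 12, 3, 1]) -> 9  [called from main, line 26]
Log origins:
  1: logged in main at line 25
  2: logged in trim_outliers at line 16
  3: logged in tally_events at line 8
  4: logged in tally_events at line 12
  5: logged in trim_outliers at line 19
  6: logged in shape_report at line 4
  7: logged in main at line 27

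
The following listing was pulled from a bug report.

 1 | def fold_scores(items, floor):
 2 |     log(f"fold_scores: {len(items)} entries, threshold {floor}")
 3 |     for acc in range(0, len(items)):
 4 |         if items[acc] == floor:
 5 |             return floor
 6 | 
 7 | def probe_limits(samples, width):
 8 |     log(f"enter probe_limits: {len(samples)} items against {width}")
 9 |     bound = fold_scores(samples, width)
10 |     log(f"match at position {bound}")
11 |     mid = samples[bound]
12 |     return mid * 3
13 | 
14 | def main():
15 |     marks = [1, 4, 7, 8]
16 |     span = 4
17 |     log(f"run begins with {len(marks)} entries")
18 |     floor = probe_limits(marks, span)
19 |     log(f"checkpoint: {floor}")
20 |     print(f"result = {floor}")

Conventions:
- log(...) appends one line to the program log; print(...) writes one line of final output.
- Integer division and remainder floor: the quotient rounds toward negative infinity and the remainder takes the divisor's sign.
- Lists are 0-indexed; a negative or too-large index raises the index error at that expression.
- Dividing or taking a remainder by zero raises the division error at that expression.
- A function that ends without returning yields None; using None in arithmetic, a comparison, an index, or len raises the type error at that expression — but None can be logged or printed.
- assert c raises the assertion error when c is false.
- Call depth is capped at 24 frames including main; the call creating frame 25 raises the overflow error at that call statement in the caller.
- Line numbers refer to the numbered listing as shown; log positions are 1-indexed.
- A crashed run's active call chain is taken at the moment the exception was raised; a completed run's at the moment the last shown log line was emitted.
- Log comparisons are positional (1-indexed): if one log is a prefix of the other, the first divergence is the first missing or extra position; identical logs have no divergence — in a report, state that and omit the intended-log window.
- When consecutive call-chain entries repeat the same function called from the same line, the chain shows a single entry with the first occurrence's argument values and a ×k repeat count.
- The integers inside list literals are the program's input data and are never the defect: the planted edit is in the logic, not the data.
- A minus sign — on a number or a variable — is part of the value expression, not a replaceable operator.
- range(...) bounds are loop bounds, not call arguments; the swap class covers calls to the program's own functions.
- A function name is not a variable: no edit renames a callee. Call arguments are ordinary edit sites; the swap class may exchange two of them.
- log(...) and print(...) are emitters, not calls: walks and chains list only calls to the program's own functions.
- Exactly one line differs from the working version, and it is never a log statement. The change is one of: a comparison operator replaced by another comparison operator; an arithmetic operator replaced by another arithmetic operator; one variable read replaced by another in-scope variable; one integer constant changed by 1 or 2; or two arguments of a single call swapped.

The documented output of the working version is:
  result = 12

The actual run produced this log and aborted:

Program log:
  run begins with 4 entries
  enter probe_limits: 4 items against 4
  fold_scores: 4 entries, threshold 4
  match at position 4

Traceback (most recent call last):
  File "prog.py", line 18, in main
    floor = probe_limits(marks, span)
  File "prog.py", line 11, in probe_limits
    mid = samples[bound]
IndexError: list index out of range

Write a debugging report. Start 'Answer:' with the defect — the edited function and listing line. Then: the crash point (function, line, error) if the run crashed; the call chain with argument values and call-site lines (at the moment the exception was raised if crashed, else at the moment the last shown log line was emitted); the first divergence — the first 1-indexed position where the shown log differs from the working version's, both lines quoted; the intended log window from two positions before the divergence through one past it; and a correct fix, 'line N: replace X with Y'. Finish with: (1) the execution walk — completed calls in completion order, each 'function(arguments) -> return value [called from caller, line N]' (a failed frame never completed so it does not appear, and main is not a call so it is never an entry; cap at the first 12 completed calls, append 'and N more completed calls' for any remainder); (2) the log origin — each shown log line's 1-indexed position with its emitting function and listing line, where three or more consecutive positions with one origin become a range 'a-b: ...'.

Answer: the defect is in fold_scores at line 5.
Key fact: At log position 4 the runs split — shown 'match at position 4', but the working version logs 'match at position 1'.
Crash: probe_limits, line 11, IndexError.
Call chain: main -> probe_limits([1, 4, 7, 8], 4) (called at line 18).
First divergence: position 4; shown 'match at position 4' vs intended 'match at position 1'.
Intended log window:
  2: enter probe_limits: 4 items against 4
  3: fold_scores: 4 entries, threshold 4
  4: match at position 1
  5: checkpoint: 12
Execution walk:
  fold_scores([1, 4, 7, 8], 4) -> 4  [called from probe_limits, line 9]
Log origins:
  1: emitted by main (line 17)
  2: emitted by probe_limits (line 8)
  3: emitted by fold_scores (line 2)
  4: emitted by probe_limits (line 10)
A correct fix: line 5: replace `floor` with `acc`.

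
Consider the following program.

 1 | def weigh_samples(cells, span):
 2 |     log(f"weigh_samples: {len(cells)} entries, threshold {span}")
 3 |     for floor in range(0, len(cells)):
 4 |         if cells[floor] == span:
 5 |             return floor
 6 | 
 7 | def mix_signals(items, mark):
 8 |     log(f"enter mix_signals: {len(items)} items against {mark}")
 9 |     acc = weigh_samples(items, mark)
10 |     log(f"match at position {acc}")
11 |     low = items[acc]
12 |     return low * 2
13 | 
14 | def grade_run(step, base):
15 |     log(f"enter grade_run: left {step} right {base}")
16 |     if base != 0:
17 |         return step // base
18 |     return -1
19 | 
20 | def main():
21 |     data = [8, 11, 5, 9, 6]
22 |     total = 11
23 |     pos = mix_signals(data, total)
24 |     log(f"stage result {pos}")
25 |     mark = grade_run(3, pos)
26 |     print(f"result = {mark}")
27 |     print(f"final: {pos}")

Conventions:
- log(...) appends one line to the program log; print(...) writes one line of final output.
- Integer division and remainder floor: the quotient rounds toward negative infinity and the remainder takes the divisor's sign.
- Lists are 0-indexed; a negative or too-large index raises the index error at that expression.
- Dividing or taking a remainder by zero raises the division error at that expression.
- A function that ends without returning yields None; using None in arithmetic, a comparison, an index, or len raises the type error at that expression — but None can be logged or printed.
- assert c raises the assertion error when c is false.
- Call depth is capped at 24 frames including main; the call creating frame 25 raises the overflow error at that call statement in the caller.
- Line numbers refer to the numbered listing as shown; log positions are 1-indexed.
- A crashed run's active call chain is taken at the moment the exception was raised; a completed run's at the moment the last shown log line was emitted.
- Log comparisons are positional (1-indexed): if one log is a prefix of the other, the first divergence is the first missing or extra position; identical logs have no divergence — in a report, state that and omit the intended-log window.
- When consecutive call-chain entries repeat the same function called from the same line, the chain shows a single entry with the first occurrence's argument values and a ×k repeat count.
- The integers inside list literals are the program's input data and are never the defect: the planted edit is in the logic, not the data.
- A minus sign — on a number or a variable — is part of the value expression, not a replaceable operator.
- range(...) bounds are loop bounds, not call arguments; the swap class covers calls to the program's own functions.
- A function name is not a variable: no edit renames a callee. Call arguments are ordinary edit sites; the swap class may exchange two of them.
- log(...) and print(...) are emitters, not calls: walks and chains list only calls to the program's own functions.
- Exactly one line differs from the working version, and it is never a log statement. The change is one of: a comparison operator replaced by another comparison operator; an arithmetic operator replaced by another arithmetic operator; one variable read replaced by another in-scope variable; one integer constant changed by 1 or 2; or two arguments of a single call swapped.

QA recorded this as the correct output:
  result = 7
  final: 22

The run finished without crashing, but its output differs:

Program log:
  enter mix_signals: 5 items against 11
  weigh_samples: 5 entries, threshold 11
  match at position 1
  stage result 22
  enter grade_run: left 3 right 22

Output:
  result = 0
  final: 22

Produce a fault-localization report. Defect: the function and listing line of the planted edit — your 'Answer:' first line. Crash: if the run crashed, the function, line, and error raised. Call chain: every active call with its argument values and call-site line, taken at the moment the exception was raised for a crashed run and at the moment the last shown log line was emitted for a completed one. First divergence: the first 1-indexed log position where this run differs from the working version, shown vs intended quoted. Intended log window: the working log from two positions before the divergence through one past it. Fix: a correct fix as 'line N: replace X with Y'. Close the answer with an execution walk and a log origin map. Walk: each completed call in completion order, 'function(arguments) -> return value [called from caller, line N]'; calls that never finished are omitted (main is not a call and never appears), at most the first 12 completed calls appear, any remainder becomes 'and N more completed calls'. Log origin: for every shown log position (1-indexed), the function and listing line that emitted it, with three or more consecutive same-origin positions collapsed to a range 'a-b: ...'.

Answer: the defect is in main at line 25.
Core observation: At log position 5 the runs split — shown 'enter grade_run: left 3 right 22', but the working version logs 'enter grade_run: left 22 right 3'.
Call chain: main -> grade_run(3, 22) (called at line 25).
First divergence: position 5 — shown 'enter grade_run: left 3 right 22', intended 'enter grade_run: left 22 right 3'.
Intended log window:
  3: match at position 1
  4: stage result 22
  5: enter grade_run: left 22 right 3
Execution walk:
  weigh_samples([8, 11, 5, 9, 6], 11) -> 1  [called from mix_signals, line 9]
  mix_signals([8, 11, 5, 9, 6], 11) -> 22  [called from main, line 23]
  grade_run(3, 22) -> 0  [called from main, line 25]
Log origins:
  1: logged in mix_signals at line 8
  2: logged in weigh_samples at line 2
  3: logged in mix_signals at line 10
  4: logged in main at line 24
  5: logged in grade_run at line 15
A correct fix: line 25: replace `grade_run(3, pos)` with `grade_run(pos, 3)`.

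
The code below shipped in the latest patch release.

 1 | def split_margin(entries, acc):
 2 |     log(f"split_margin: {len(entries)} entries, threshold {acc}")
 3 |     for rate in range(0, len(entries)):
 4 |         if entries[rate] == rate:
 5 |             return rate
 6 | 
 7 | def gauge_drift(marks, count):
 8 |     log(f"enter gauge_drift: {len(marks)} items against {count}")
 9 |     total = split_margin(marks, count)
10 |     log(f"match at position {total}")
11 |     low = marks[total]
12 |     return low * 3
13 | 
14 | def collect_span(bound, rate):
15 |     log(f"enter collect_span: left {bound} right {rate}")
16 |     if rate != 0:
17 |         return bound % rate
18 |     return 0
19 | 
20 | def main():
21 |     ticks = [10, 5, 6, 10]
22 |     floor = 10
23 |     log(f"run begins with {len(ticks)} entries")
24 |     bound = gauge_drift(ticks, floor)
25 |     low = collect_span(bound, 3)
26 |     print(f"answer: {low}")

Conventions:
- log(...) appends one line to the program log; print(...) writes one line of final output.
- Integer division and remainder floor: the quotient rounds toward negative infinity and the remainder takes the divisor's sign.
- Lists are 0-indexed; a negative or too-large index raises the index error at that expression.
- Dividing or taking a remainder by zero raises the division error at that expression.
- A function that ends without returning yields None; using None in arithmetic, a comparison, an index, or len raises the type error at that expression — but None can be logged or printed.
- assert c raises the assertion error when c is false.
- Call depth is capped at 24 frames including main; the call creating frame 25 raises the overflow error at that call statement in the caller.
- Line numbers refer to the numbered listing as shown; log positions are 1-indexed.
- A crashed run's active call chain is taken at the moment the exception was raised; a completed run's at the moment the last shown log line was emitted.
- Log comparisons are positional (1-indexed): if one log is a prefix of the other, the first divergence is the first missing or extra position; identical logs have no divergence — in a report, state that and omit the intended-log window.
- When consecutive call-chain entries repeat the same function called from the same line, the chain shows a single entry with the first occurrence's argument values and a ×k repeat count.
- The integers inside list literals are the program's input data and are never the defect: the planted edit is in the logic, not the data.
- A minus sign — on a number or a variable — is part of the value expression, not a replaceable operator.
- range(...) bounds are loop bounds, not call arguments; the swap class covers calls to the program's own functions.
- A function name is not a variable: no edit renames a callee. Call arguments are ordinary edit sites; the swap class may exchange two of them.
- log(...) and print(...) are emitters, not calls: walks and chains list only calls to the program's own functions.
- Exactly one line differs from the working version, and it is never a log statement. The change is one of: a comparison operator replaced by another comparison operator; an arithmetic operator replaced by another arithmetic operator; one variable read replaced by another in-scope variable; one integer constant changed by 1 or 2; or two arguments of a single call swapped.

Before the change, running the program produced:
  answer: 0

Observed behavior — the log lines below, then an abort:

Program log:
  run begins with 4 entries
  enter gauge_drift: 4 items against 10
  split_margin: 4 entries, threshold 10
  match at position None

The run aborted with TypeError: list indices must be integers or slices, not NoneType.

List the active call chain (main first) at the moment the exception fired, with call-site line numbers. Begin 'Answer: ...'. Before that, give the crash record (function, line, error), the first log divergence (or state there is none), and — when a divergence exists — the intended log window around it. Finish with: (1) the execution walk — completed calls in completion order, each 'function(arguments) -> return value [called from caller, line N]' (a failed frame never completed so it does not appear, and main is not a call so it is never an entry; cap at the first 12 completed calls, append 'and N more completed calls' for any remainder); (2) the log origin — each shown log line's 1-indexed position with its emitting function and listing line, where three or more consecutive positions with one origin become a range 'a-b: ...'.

Answer: main -> gauge_drift (called at line 24).
Core observation: The earliest visible damage is log position 4 — 'match at position None' rather than the intended 'match at position 0'.
Crash: gauge_drift, line 11, TypeError.
First divergence: position 4; shown 'match at position None' vs intended 'match at position 0'.
Intended log window:
  2: enter gauge_drift: 4 items against 10
  3: split_margin: 4 entries, threshold 10
  4: match at position 0
  5: enter collect_span: left 30 right 3
Execution walk:
  split_margin([10, 5, 6, 10], 10) -> None  [called from gauge_drift, line 9]
Log line origins:
  1: logged in main at line 23
  2: logged in gauge_drift at line 8
  3: logged in split_margin at line 2
  4: logged in gauge_drift at line 10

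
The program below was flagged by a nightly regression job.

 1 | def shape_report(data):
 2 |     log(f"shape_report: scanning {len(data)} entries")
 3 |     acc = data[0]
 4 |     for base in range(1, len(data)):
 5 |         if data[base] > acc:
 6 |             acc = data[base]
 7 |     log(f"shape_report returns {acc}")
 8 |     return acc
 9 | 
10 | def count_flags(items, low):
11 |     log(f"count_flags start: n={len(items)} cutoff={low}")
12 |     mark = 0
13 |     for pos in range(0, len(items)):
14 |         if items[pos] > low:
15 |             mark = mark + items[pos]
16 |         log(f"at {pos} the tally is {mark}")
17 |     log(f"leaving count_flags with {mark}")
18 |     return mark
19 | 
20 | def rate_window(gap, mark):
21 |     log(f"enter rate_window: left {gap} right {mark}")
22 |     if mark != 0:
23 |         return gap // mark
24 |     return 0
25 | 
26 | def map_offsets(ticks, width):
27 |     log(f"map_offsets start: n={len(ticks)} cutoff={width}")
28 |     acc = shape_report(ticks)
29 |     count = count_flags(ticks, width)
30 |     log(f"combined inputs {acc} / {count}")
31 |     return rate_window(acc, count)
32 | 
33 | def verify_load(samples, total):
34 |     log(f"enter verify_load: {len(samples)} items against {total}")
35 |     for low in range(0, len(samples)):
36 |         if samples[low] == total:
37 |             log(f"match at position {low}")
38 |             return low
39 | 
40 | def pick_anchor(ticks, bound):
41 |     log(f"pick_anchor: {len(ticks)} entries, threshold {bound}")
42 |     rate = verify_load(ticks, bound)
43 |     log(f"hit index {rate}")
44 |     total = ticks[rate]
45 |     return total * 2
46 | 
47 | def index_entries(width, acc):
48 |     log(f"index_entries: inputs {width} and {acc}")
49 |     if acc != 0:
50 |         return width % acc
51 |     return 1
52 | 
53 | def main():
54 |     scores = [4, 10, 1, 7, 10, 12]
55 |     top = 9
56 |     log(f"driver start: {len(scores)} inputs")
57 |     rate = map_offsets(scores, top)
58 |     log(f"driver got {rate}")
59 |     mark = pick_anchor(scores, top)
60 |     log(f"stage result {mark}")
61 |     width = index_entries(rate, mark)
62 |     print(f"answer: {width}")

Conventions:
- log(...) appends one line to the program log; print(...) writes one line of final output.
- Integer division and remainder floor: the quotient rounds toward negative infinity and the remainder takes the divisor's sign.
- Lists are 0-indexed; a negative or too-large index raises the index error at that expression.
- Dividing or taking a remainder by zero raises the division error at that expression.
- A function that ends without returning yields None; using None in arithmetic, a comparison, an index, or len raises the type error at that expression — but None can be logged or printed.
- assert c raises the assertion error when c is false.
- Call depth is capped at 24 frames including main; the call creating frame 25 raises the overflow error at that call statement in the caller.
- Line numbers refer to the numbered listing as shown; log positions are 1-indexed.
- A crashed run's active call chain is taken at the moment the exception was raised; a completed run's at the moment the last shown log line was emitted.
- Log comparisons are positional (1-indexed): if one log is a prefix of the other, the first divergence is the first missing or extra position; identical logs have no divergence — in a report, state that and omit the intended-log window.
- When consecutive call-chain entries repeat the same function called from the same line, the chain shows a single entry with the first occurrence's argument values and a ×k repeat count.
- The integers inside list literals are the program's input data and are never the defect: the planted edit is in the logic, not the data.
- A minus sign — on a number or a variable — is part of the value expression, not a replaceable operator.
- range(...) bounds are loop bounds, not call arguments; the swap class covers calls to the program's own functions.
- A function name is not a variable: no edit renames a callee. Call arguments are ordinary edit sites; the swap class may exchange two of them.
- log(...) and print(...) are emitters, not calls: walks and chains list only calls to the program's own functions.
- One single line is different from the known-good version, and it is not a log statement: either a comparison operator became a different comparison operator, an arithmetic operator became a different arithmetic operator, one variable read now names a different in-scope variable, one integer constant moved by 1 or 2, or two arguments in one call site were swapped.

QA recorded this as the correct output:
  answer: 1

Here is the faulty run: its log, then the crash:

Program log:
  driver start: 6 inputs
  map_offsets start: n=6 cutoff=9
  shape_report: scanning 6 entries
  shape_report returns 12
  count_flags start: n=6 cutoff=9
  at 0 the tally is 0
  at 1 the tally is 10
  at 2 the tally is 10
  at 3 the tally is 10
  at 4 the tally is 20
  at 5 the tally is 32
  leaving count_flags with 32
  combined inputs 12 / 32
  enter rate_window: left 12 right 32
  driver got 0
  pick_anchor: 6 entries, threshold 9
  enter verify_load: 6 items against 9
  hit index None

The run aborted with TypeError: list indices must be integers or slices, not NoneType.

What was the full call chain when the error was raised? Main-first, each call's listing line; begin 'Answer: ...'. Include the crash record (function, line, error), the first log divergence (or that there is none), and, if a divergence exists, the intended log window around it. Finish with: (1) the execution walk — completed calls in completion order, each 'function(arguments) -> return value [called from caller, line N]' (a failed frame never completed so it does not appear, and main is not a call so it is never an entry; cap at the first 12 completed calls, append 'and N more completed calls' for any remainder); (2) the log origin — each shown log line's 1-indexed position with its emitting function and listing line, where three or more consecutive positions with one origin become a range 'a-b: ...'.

Answer: main -> pick_anchor (called at line 59).
The tell: The earliest visible damage is log position 2 — 'map_offsets start: n=6 cutoff=9' rather than the intended 'map_offsets start: n=6 cutoff=10'.
Crash: pick_anchor, line 44, TypeError.
First divergence: at position 2 the run shows 'map_offsets start: n=6 cutoff=9' where the working version logs 'map_offsets start: n=6 cutoff=10'.
Intended log window:
  1: driver start: 6 inputs
  2: map_offsets start: n=6 cutoff=10
  3: shape_report: scanning 6 entries
Execution walk:
  shape_report([4, 10, 1, 7, 10, 12]) -> 12  [called from map_offsets, line 28]
  count_flags([4, 10, 1, 7, 10, 12], 9) -> 32  [called from map_offsets, line 29]
  rate_window(12, 32) -> 0  [called from map_offsets, line 31]
  map_offsets([4, 10, 1, 7, 10, 12], 9) -> 0  [called from main, line 57]
  verify_load([4, 10, 1, 7, 10, 12], 9) -> None  [called from pick_anchor, line 42]
Log line origins:
  1: from main, line 56
  2: from map_offsets, line 27
  3: from shape_report, line 2
  4: from shape_report, line 7
  5: from count_flags, line 11
  6-11: from count_flags, line 16
  12: from count_flags, line 17
  13: from map_offsets, line 30
  14: from rate_window, line 21
  15: from main, line 58
  16: from pick_anchor, line 41
  17: from verify_load, line 34
  18: from pick_anchor, line 43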